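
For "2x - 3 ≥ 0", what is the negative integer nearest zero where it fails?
Testing negative integers from -1 downward:
x = -1: LHS = 2·(-1) - 3 = -5; -5 ≥ 0 — FAILS  ← closest negative counterexample to 0

Answer: x = -1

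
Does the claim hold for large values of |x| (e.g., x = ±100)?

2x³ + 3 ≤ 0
x = 100: LHS = 2·100³ + 3 = 2000003; 2000003 ≤ 0 — FAILS
x = -100: LHS = 2·(-100)³ + 3 = -1999997; -1999997 ≤ 0 — holds

Answer: Partially: fails for x = 100, holds for x = -100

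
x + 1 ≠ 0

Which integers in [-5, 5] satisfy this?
Holds for: {-5, -4, -3, -2, 0, 1, 2, 3, 4, 5}
Fails for: {-1}

Answer: {-5, -4, -3, -2, 0, 1, 2, 3, 4, 5}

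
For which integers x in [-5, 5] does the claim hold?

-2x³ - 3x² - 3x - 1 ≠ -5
Track d = LHS − RHS over the integers in [-5, 5]. Equality would need d = 0, but d changes sign only between consecutive integers, jumping over 0:
x = 0: LHS = -2·0³ - 3·0² - 3·0 - 1 = -1; -1 ≠ -5 — holds  (d = 4)
x = 1: LHS = -2·1³ - 3·1² - 3·1 - 1 = -9; -9 ≠ -5 — holds  (d = -4)
Away from these crossings d keeps a constant sign, and checking every integer in [-5, 5] confirms d ≠ 0 throughout. Hence the two sides are never equal, so the relation holds for every integer in [-5, 5].

Answer: All integers in [-5, 5]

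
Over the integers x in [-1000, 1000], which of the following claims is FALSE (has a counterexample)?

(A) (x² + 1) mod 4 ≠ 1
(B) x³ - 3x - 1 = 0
(A) x = 0: LHS = (0² + 1) mod 4 = 1 mod 4 = 1; 1 ≠ 1 — FAILS
(B) x = 0: LHS = 0³ - 3·0 - 1 = -1; -1 = 0 — FAILS

Answer: Both A and B are false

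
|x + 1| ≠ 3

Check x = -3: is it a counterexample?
Substitute x = -3 into the relation:
x = -3: LHS = |(-3) + 1| = |-2| = 2; 2 ≠ 3 — holds

The claim holds here, so x = -3 is not a counterexample. (A counterexample exists elsewhere, e.g. x = 2.)

Answer: No, x = -3 is not a counterexample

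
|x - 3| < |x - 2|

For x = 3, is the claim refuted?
Substitute x = 3 into the relation:
x = 3: LHS = |3 - 3| = |0| = 0, RHS = |3 - 2| = |1| = 1; 0 < 1 — holds

The claim holds here, so x = 3 is not a counterexample. (A counterexample exists elsewhere, e.g. x = 0.)

Answer: No, x = 3 is not a counterexample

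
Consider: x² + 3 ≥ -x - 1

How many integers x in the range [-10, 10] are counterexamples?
Over all integers in [-10, 10], LHS − RHS is smallest at x = 0, where it equals 4:
x = 0: LHS = 0² + 3 = 3, RHS = -0 - 1 = -1; 3 ≥ -1 — holds
At the ends of the range:
x = -10: LHS = (-10)² + 3 = 103, RHS = -(-10) - 1 = 9; 103 ≥ 9 — holds
x = 10: LHS = 10² + 3 = 103, RHS = -10 - 1 = -11; 103 ≥ -11 — holds
Hence LHS − RHS is never negative, i.e. LHS ≥ RHS throughout, so the relation holds for every integer in [-10, 10].

No counterexample appears in that range.

Answer: 0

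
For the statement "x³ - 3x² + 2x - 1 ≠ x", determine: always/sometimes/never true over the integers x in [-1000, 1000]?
Track d = LHS − RHS over the integers in [-1000, 1000]. Equality would need d = 0, but d changes sign only between consecutive integers, jumping over 0:
x = 2: LHS = 2³ - 3·2² + 2·2 - 1 = -1; -1 ≠ 2 — holds  (d = -3)
x = 3: LHS = 3³ - 3·3² + 2·3 - 1 = 5; 5 ≠ 3 — holds  (d = 2)
Away from these crossings d keeps a constant sign, and checking every integer in [-1000, 1000] confirms d ≠ 0 throughout. Hence the two sides are never equal, so the relation holds for every integer in [-1000, 1000].

No counterexample exists.

Answer: Always true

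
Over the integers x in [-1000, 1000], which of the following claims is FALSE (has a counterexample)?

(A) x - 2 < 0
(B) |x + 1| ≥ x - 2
(A) x = 2: LHS = 2 - 2 = 0; 0 < 0 — FAILS

(B) Over all integers in [-1000, 1000], LHS − RHS is smallest at x = 0, where it equals 3:
x = 0: LHS = |0 + 1| = |1| = 1, RHS = 0 - 2 = -2; 1 ≥ -2 — holds
At the ends of the range:
x = -1000: LHS = |(-1000) + 1| = |-999| = 999, RHS = (-1000) - 2 = -1002; 999 ≥ -1002 — holds
x = 1000: LHS = |1000 + 1| = |1001| = 1001, RHS = 1000 - 2 = 998; 1001 ≥ 998 — holds
Hence LHS − RHS is never negative, i.e. LHS ≥ RHS throughout, so the relation holds for every integer in [-1000, 1000].

Only (A) has a counterexample.

Answer: A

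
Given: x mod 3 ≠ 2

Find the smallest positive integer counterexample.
Testing positive integers:
x = 1: LHS = 1 mod 3 = 1; 1 ≠ 2 — holds
x = 2: LHS = 2 mod 3 = 2; 2 ≠ 2 — FAILS  ← smallest positive counterexample

Answer: x = 2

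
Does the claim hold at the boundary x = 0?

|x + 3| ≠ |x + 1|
x = 0: LHS = |0 + 3| = |3| = 3, RHS = |0 + 1| = |1| = 1; 3 ≠ 1 — holds

The relation is satisfied at x = 0.

Answer: Yes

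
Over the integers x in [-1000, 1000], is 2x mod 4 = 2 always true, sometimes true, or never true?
Holds at x = 1: LHS = (2·1) mod 4 = 2 mod 4 = 2; 2 = 2 — holds
Fails at x = 0: LHS = (2·0) mod 4 = 0 mod 4 = 0; 0 = 2 — FAILS
It is satisfied by some integers in the range but not all.

Answer: Sometimes true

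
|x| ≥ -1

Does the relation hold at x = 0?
x = 0: LHS = |0| = 0; 0 ≥ -1 — holds

The relation is satisfied at x = 0.

Answer: Yes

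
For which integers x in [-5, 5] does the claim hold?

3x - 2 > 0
Holds for: {1, 2, 3, 4, 5}
Fails for: {-5, -4, -3, -2, -1, 0}

Answer: {1, 2, 3, 4, 5}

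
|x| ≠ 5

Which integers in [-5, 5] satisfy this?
Holds for: {-4, -3, -2, -1, 0, 1, 2, 3, 4}
Fails for: {-5, 5}

Answer: {-4, -3, -2, -1, 0, 1, 2, 3, 4}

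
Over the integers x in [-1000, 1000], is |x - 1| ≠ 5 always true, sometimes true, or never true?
Holds at x = 0: LHS = |0 - 1| = |-1| = 1; 1 ≠ 5 — holds
Fails at x = -4: LHS = |(-4) - 1| = |-5| = 5; 5 ≠ 5 — FAILS
It is satisfied by some integers in the range but not all.

Answer: Sometimes true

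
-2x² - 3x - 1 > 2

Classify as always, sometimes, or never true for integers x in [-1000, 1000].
Over all integers in [-1000, 1000], LHS − RHS is largest at x = -1, where it equals -2:
x = -1: LHS = -2·(-1)² - 3·(-1) - 1 = 0; 0 > 2 — FAILS
At the ends of the range:
x = -1000: LHS = -2·(-1000)² - 3·(-1000) - 1 = -1997001; -1997001 > 2 — FAILS
x = 1000: LHS = -2·1000² - 3·1000 - 1 = -2003001; -2003001 > 2 — FAILS
Hence LHS − RHS is never positive, i.e. LHS ≤ RHS throughout, so the claimed relation (>) fails for every integer in [-1000, 1000].

No integer in the range satisfies it.

Answer: Never true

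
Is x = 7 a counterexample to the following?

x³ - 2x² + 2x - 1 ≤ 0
Substitute x = 7 into the relation:
x = 7: LHS = 7³ - 2·7² + 2·7 - 1 = 258; 258 ≤ 0 — FAILS

Since the claim fails at x = 7, this value is a counterexample.

Answer: Yes, x = 7 is a counterexample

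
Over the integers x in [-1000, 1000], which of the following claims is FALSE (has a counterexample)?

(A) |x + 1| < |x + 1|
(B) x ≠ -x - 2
(A) x = 0: LHS = |0 + 1| = |1| = 1, RHS = |0 + 1| = |1| = 1; 1 < 1 — FAILS
(B) x = -1: RHS = -(-1) - 2 = -1; -1 ≠ -1 — FAILS

Answer: Both A and B are false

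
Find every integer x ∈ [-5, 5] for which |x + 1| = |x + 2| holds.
Track d = LHS − RHS over the integers in [-5, 5]. Equality would need d = 0, but d changes sign only between consecutive integers, jumping over 0:
x = -2: LHS = |(-2) + 1| = |-1| = 1, RHS = |(-2) + 2| = |0| = 0; 1 = 0 — FAILS  (d = 1)
x = -1: LHS = |(-1) + 1| = |0| = 0, RHS = |(-1) + 2| = |1| = 1; 0 = 1 — FAILS  (d = -1)
Away from these crossings d keeps a constant sign, and checking every integer in [-5, 5] confirms d ≠ 0 throughout. Hence the two sides are never equal, so the claimed relation (=) fails for every integer in [-5, 5].

Answer: None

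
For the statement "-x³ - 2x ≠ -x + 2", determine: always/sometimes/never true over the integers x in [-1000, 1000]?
Holds at x = 0: LHS = -0³ - 2·0 = 0, RHS = -0 + 2 = 2; 0 ≠ 2 — holds
Fails at x = -1: LHS = -(-1)³ - 2·(-1) = 3, RHS = -(-1) + 2 = 3; 3 ≠ 3 — FAILS
It is satisfied by some integers in the range but not all.

Answer: Sometimes true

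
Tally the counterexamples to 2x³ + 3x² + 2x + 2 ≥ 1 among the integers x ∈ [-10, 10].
Counterexamples in [-10, 10]: {-10, -9, -8, -7, -6, -5, -4, -3, -2}.

Counting them gives 9 values.

Answer: 9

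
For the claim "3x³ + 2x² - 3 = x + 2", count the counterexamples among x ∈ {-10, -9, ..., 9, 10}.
Counterexamples in [-10, 10]: {-10, -9, -8, -7, -6, -5, -4, -3, -2, -1, 0, 1, 2, 3, 4, 5, 6, 7, 8, 9, 10}.

Counting them gives 21 values.

Answer: 21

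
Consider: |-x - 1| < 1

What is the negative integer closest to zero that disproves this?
Testing negative integers from -1 downward:
x = -1: LHS = |-(-1) - 1| = |0| = 0; 0 < 1 — holds
x = -2: LHS = |-(-2) - 1| = |1| = 1; 1 < 1 — FAILS  ← closest negative counterexample to 0

Answer: x = -2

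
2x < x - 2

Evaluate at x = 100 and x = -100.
x = 100: LHS = 2·100 = 200, RHS = 100 - 2 = 98; 200 < 98 — FAILS
x = -100: LHS = 2·(-100) = -200, RHS = (-100) - 2 = -102; -200 < -102 — holds

Answer: Partially: fails for x = 100, holds for x = -100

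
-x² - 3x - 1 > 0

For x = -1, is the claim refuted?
Substitute x = -1 into the relation:
x = -1: LHS = -(-1)² - 3·(-1) - 1 = 1; 1 > 0 — holds

The claim holds here, so x = -1 is not a counterexample. (A counterexample exists elsewhere, e.g. x = 0.)

Answer: No, x = -1 is not a counterexample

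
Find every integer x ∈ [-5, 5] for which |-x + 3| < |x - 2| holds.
Holds for: {3, 4, 5}
Fails for: {-5, -4, -3, -2, -1, 0, 1, 2}

Answer: {3, 4, 5}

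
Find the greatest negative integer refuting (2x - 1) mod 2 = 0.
Testing negative integers from -1 downward:
x = -1: LHS = (2·(-1) - 1) mod 2 = (-3) mod 2 = 1; 1 = 0 — FAILS  ← closest negative counterexample to 0

Answer: x = -1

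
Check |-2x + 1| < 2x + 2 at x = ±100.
x = 100: LHS = |-2·100 + 1| = |-199| = 199, RHS = 2·100 + 2 = 202; 199 < 202 — holds
x = -100: LHS = |-2·(-100) + 1| = |201| = 201, RHS = 2·(-100) + 2 = -198; 201 < -198 — FAILS

Answer: Partially: holds for x = 100, fails for x = -100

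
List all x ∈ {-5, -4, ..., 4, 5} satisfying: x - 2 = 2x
Holds for: {-2}
Fails for: {-5, -4, -3, -1, 0, 1, 2, 3, 4, 5}

Answer: {-2}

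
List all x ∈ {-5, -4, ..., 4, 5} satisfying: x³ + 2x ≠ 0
Holds for: {-5, -4, -3, -2, -1, 1, 2, 3, 4, 5}
Fails for: {0}

Answer: {-5, -4, -3, -2, -1, 1, 2, 3, 4, 5}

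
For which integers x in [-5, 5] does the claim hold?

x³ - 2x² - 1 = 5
Track d = LHS − RHS over the integers in [-5, 5]. Equality would need d = 0, but d changes sign only between consecutive integers, jumping over 0:
x = 2: LHS = 2³ - 2·2² - 1 = -1; -1 = 5 — FAILS  (d = -6)
x = 3: LHS = 3³ - 2·3² - 1 = 8; 8 = 5 — FAILS  (d = 3)
Away from these crossings d keeps a constant sign, and checking every integer in [-5, 5] confirms d ≠ 0 throughout. Hence the two sides are never equal, so the claimed relation (=) fails for every integer in [-5, 5].

Answer: None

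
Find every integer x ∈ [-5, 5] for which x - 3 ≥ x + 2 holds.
Over all integers in [-5, 5], LHS − RHS is largest at x = 0, where it equals -5:
x = 0: LHS = 0 - 3 = -3, RHS = 0 + 2 = 2; -3 ≥ 2 — FAILS
At the ends of the range:
x = -5: LHS = (-5) - 3 = -8, RHS = (-5) + 2 = -3; -8 ≥ -3 — FAILS
x = 5: LHS = 5 - 3 = 2, RHS = 5 + 2 = 7; 2 ≥ 7 — FAILS
Hence LHS − RHS is never zero or positive, i.e. LHS < RHS throughout, so the claimed relation (≥) fails for every integer in [-5, 5].

Answer: None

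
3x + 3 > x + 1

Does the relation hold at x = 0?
x = 0: LHS = 3·0 + 3 = 3, RHS = 0 + 1 = 1; 3 > 1 — holds

The relation is satisfied at x = 0.

Answer: Yes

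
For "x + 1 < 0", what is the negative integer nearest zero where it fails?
Testing negative integers from -1 downward:
x = -1: LHS = (-1) + 1 = 0; 0 < 0 — FAILS  ← closest negative counterexample to 0

Answer: x = -1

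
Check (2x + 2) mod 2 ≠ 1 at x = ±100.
x = 100: LHS = (2·100 + 2) mod 2 = 202 mod 2 = 0; 0 ≠ 1 — holds
x = -100: LHS = (2·(-100) + 2) mod 2 = (-198) mod 2 = 0; 0 ≠ 1 — holds

Answer: Yes, holds for both x = 100 and x = -100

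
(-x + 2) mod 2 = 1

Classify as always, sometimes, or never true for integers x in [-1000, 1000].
Holds at x = 1: LHS = (-1 + 2) mod 2 = 1 mod 2 = 1; 1 = 1 — holds
Fails at x = 0: LHS = (-0 + 2) mod 2 = 2 mod 2 = 0; 0 = 1 — FAILS
It is satisfied by some integers in the range but not all.

Answer: Sometimes true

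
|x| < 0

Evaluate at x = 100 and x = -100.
x = 100: LHS = |100| = 100; 100 < 0 — FAILS
x = -100: LHS = |-100| = 100; 100 < 0 — FAILS

Answer: No, fails for both x = 100 and x = -100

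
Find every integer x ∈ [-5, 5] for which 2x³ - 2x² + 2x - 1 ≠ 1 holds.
Holds for: {-5, -4, -3, -2, -1, 0, 2, 3, 4, 5}
Fails for: {1}

Answer: {-5, -4, -3, -2, -1, 0, 2, 3, 4, 5}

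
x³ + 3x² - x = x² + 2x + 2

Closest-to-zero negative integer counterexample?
Testing negative integers from -1 downward:
x = -1: LHS = (-1)³ + 3·(-1)² - (-1) = 3, RHS = (-1)² + 2·(-1) + 2 = 1; 3 = 1 — FAILS  ← closest negative counterexample to 0

Answer: x = -1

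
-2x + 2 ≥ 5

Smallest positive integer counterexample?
Testing positive integers:
x = 1: LHS = -2·1 + 2 = 0; 0 ≥ 5 — FAILS  ← smallest positive counterexample

Answer: x = 1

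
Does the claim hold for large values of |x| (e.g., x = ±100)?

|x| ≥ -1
x = 100: LHS = |100| = 100; 100 ≥ -1 — holds
x = -100: LHS = |-100| = 100; 100 ≥ -1 — holds

Answer: Yes, holds for both x = 100 and x = -100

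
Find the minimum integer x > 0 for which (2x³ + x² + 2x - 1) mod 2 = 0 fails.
Testing positive integers:
x = 1: LHS = (2·1³ + 1² + 2·1 - 1) mod 2 = 4 mod 2 = 0; 0 = 0 — holds
x = 2: LHS = (2·2³ + 2² + 2·2 - 1) mod 2 = 23 mod 2 = 1; 1 = 0 — FAILS  ← smallest positive counterexample

Answer: x = 2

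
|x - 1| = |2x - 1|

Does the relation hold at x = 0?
x = 0: LHS = |0 - 1| = |-1| = 1, RHS = |2·0 - 1| = |-1| = 1; 1 = 1 — holds

The relation is satisfied at x = 0.

Answer: Yes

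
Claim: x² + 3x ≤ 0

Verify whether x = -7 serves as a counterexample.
Substitute x = -7 into the relation:
x = -7: LHS = (-7)² + 3·(-7) = 28; 28 ≤ 0 — FAILS

Since the claim fails at x = -7, this value is a counterexample.

Answer: Yes, x = -7 is a counterexample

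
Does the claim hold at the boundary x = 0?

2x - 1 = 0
x = 0: LHS = 2·0 - 1 = -1; -1 = 0 — FAILS

The relation fails at x = 0, so x = 0 is a counterexample.

Answer: No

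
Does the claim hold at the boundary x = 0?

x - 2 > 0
x = 0: LHS = 0 - 2 = -2; -2 > 0 — FAILS

The relation fails at x = 0, so x = 0 is a counterexample.

Answer: No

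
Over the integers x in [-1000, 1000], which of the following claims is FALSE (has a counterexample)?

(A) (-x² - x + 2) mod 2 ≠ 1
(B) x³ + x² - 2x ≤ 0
(A) For a polynomial with integer coefficients, its value mod 2 depends only on x mod 2, so it suffices to check one representative of each residue class, x = 0, 1:
x = 0: LHS = (-0² - 0 + 2) mod 2 = 2 mod 2 = 0; 0 ≠ 1 — holds
x = 1: LHS = (-1² - 1 + 2) mod 2 = 0 mod 2 = 0; 0 ≠ 1 — holds
The relation holds in every residue class, so the relation holds for every integer in [-1000, 1000].

(B) x = -1: LHS = (-1)³ + (-1)² - 2·(-1) = 2; 2 ≤ 0 — FAILS

Only (B) has a counterexample.

Answer: B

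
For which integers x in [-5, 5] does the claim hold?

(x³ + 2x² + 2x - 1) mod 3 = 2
Holds for: {-3, 0, 3}
Fails for: {-5, -4, -2, -1, 1, 2, 4, 5}

Answer: {-3, 0, 3}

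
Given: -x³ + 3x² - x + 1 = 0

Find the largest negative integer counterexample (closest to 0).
Testing negative integers from -1 downward:
x = -1: LHS = -(-1)³ + 3·(-1)² - (-1) + 1 = 6; 6 = 0 — FAILS  ← closest negative counterexample to 0

Answer: x = -1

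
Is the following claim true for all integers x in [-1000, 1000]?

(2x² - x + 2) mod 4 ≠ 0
The claim fails at x = 2:
x = 2: LHS = (2·2² - 2 + 2) mod 4 = 8 mod 4 = 0; 0 ≠ 0 — FAILS

Because a single integer refutes it, the statement is false.

Answer: False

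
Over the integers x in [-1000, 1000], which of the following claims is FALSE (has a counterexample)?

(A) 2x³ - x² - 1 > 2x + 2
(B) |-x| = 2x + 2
(A) x = 0: LHS = 2·0³ - 0² - 1 = -1, RHS = 2·0 + 2 = 2; -1 > 2 — FAILS
(B) x = 0: LHS = |-0| = |0| = 0, RHS = 2·0 + 2 = 2; 0 = 2 — FAILS

Answer: Both A and B are false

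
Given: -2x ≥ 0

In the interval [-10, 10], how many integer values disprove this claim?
Counterexamples in [-10, 10]: {1, 2, 3, 4, 5, 6, 7, 8, 9, 10}.

Counting them gives 10 values.

Answer: 10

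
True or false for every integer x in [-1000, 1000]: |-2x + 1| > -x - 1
Over all integers in [-1000, 1000], LHS − RHS is smallest at x = 0, where it equals 2:
x = 0: LHS = |-2·0 + 1| = |1| = 1, RHS = -0 - 1 = -1; 1 > -1 — holds
At the ends of the range:
x = -1000: LHS = |-2·(-1000) + 1| = |2001| = 2001, RHS = -(-1000) - 1 = 999; 2001 > 999 — holds
x = 1000: LHS = |-2·1000 + 1| = |-1999| = 1999, RHS = -1000 - 1 = -1001; 1999 > -1001 — holds
Hence LHS − RHS is never zero or negative, i.e. LHS > RHS throughout, so the relation holds for every integer in [-1000, 1000].

No counterexample exists.

Answer: True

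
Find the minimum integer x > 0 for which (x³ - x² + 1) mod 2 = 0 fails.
Testing positive integers:
x = 1: LHS = (1³ - 1² + 1) mod 2 = 1 mod 2 = 1; 1 = 0 — FAILS  ← smallest positive counterexample

Answer: x = 1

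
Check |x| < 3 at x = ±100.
x = 100: LHS = |100| = 100; 100 < 3 — FAILS
x = -100: LHS = |-100| = 100; 100 < 3 — FAILS

Answer: No, fails for both x = 100 and x = -100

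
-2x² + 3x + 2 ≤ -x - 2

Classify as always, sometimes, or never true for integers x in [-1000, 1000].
Holds at x = -1: LHS = -2·(-1)² + 3·(-1) + 2 = -3, RHS = -(-1) - 2 = -1; -3 ≤ -1 — holds
Fails at x = 0: LHS = -2·0² + 3·0 + 2 = 2, RHS = -0 - 2 = -2; 2 ≤ -2 — FAILS
It is satisfied by some integers in the range but not all.

Answer: Sometimes true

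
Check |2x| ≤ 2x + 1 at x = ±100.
x = 100: LHS = |2·100| = |200| = 200, RHS = 2·100 + 1 = 201; 200 ≤ 201 — holds
x = -100: LHS = |2·(-100)| = |-200| = 200, RHS = 2·(-100) + 1 = -199; 200 ≤ -199 — FAILS

Answer: Partially: holds for x = 100, fails for x = -100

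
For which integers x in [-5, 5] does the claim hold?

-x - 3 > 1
Holds for: {-5}
Fails for: {-4, -3, -2, -1, 0, 1, 2, 3, 4, 5}

Answer: {-5}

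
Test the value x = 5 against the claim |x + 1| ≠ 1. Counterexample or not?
Substitute x = 5 into the relation:
x = 5: LHS = |5 + 1| = |6| = 6; 6 ≠ 1 — holds

The claim holds here, so x = 5 is not a counterexample. (A counterexample exists elsewhere, e.g. x = 0.)

Answer: No, x = 5 is not a counterexample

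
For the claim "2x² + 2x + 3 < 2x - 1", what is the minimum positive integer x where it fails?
Testing positive integers:
x = 1: LHS = 2·1² + 2·1 + 3 = 7, RHS = 2·1 - 1 = 1; 7 < 1 — FAILS  ← smallest positive counterexample

Answer: x = 1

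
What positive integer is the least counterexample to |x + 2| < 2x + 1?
Testing positive integers:
x = 1: LHS = |1 + 2| = |3| = 3, RHS = 2·1 + 1 = 3; 3 < 3 — FAILS  ← smallest positive counterexample

Answer: x = 1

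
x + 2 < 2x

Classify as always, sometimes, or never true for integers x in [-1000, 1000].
Holds at x = 3: LHS = 3 + 2 = 5, RHS = 2·3 = 6; 5 < 6 — holds
Fails at x = 0: LHS = 0 + 2 = 2, RHS = 2·0 = 0; 2 < 0 — FAILS
It is satisfied by some integers in the range but not all.

Answer: Sometimes true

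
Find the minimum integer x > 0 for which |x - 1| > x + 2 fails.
Testing positive integers:
x = 1: LHS = |1 - 1| = |0| = 0, RHS = 1 + 2 = 3; 0 > 3 — FAILS  ← smallest positive counterexample

Answer: x = 1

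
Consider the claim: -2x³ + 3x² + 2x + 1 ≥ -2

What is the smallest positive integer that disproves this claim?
Testing positive integers:
x = 1: LHS = -2·1³ + 3·1² + 2·1 + 1 = 4; 4 ≥ -2 — holds
x = 2: LHS = -2·2³ + 3·2² + 2·2 + 1 = 1; 1 ≥ -2 — holds
x = 3: LHS = -2·3³ + 3·3² + 2·3 + 1 = -20; -20 ≥ -2 — FAILS  ← smallest positive counterexample

Answer: x = 3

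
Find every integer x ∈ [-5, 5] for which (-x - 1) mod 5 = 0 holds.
Holds for: {-1, 4}
Fails for: {-5, -4, -3, -2, 0, 1, 2, 3, 5}

Answer: {-1, 4}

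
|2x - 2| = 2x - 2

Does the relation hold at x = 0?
x = 0: LHS = |2·0 - 2| = |-2| = 2, RHS = 2·0 - 2 = -2; 2 = -2 — FAILS

The relation fails at x = 0, so x = 0 is a counterexample.

Answer: No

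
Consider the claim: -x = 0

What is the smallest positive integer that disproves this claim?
Testing positive integers:
x = 1: -1 = 0 — FAILS  ← smallest positive counterexample

Answer: x = 1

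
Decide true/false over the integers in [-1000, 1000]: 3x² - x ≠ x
The claim fails at x = 0:
x = 0: LHS = 3·0² - 0 = 0; 0 ≠ 0 — FAILS

Because a single integer refutes it, the statement is false.

Answer: False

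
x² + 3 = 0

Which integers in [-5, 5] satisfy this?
Over all integers in [-5, 5], LHS − RHS is always positive; it is smallest at x = 0, where it equals 3:
x = 0: LHS = 0² + 3 = 3; 3 = 0 — FAILS
At the ends of the range:
x = -5: LHS = (-5)² + 3 = 28; 28 = 0 — FAILS
x = 5: LHS = 5² + 3 = 28; 28 = 0 — FAILS
Hence LHS − RHS is never 0, i.e. the two sides are never equal, so the claimed relation (=) fails for every integer in [-5, 5].

Answer: None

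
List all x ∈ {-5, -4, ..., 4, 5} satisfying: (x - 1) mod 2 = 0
Holds for: {-5, -3, -1, 1, 3, 5}
Fails for: {-4, -2, 0, 2, 4}

Answer: {-5, -3, -1, 1, 3, 5}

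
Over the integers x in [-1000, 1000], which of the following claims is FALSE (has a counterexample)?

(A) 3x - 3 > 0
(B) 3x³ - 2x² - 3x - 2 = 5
(A) x = 0: LHS = 3·0 - 3 = -3; -3 > 0 — FAILS
(B) x = 0: LHS = 3·0³ - 2·0² - 3·0 - 2 = -2; -2 = 5 — FAILS

Answer: Both A and B are false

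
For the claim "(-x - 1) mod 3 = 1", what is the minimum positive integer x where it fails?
Testing positive integers:
x = 1: LHS = (-1 - 1) mod 3 = (-2) mod 3 = 1; 1 = 1 — holds
x = 2: LHS = (-2 - 1) mod 3 = (-3) mod 3 = 0; 0 = 1 — FAILS  ← smallest positive counterexample

Answer: x = 2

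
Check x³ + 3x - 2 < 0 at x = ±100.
x = 100: LHS = 100³ + 3·100 - 2 = 1000298; 1000298 < 0 — FAILS
x = -100: LHS = (-100)³ + 3·(-100) - 2 = -1000302; -1000302 < 0 — holds

Answer: Partially: fails for x = 100, holds for x = -100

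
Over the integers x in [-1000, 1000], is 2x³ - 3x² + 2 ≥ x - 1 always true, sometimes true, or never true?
Holds at x = 0: LHS = 2·0³ - 3·0² + 2 = 2, RHS = 0 - 1 = -1; 2 ≥ -1 — holds
Fails at x = -1: LHS = 2·(-1)³ - 3·(-1)² + 2 = -3, RHS = (-1) - 1 = -2; -3 ≥ -2 — FAILS
It is satisfied by some integers in the range but not all.

Answer: Sometimes true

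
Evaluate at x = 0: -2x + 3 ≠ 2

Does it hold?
x = 0: LHS = -2·0 + 3 = 3; 3 ≠ 2 — holds

The relation is satisfied at x = 0.

Answer: Yes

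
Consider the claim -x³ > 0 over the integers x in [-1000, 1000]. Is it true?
The claim fails at x = 0:
x = 0: LHS = -0³ = 0; 0 > 0 — FAILS

Because a single integer refutes it, the statement is false.

Answer: False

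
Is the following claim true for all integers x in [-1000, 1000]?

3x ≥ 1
The claim fails at x = 0:
x = 0: LHS = 3·0 = 0; 0 ≥ 1 — FAILS

Because a single integer refutes it, the statement is false.

Answer: False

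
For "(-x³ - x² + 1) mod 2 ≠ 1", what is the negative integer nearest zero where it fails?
Testing negative integers from -1 downward:
x = -1: LHS = (-(-1)³ - (-1)² + 1) mod 2 = 1 mod 2 = 1; 1 ≠ 1 — FAILS  ← closest negative counterexample to 0

Answer: x = -1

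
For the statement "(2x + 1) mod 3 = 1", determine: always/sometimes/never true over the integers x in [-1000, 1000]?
Holds at x = 0: LHS = (2·0 + 1) mod 3 = 1 mod 3 = 1; 1 = 1 — holds
Fails at x = 1: LHS = (2·1 + 1) mod 3 = 3 mod 3 = 0; 0 = 1 — FAILS
It is satisfied by some integers in the range but not all.

Answer: Sometimes true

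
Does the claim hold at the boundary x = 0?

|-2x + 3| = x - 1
x = 0: LHS = |-2·0 + 3| = |3| = 3, RHS = 0 - 1 = -1; 3 = -1 — FAILS

The relation fails at x = 0, so x = 0 is a counterexample.

Answer: No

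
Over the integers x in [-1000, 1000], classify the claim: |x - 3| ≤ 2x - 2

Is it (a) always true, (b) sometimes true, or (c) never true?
Holds at x = 2: LHS = |2 - 3| = |-1| = 1, RHS = 2·2 - 2 = 2; 1 ≤ 2 — holds
Fails at x = 0: LHS = |0 - 3| = |-3| = 3, RHS = 2·0 - 2 = -2; 3 ≤ -2 — FAILS
It is satisfied by some integers in the range but not all.

Answer: Sometimes true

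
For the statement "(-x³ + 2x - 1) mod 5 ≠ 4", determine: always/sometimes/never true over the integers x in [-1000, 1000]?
Holds at x = 1: LHS = (-1³ + 2·1 - 1) mod 5 = 0 mod 5 = 0; 0 ≠ 4 — holds
Fails at x = 0: LHS = (-0³ + 2·0 - 1) mod 5 = (-1) mod 5 = 4; 4 ≠ 4 — FAILS
It is satisfied by some integers in the range but not all.

Answer: Sometimes true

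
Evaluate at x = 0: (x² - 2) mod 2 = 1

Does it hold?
x = 0: LHS = (0² - 2) mod 2 = (-2) mod 2 = 0; 0 = 1 — FAILS

The relation fails at x = 0, so x = 0 is a counterexample.

Answer: No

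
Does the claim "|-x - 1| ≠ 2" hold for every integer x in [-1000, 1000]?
The claim fails at x = 1:
x = 1: LHS = |-1 - 1| = |-2| = 2; 2 ≠ 2 — FAILS

Because a single integer refutes it, the statement is false.

Answer: False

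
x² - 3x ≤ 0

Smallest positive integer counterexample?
Testing positive integers:
x = 1: LHS = 1² - 3·1 = -2; -2 ≤ 0 — holds
x = 2: LHS = 2² - 3·2 = -2; -2 ≤ 0 — holds
x = 3: LHS = 3² - 3·3 = 0; 0 ≤ 0 — holds
x = 4: LHS = 4² - 3·4 = 4; 4 ≤ 0 — FAILS  ← smallest positive counterexample

Answer: x = 4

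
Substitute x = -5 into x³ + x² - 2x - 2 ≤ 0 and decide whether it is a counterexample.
Substitute x = -5 into the relation:
x = -5: LHS = (-5)³ + (-5)² - 2·(-5) - 2 = -92; -92 ≤ 0 — holds

The claim holds here, so x = -5 is not a counterexample. (A counterexample exists elsewhere, e.g. x = 2.)

Answer: No, x = -5 is not a counterexample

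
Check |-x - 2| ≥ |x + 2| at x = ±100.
x = 100: LHS = |-100 - 2| = |-102| = 102, RHS = |100 + 2| = |102| = 102; 102 ≥ 102 — holds
x = -100: LHS = |-(-100) - 2| = |98| = 98, RHS = |(-100) + 2| = |-98| = 98; 98 ≥ 98 — holds

Answer: Yes, holds for both x = 100 and x = -100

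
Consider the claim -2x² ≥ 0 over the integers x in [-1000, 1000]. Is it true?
The claim fails at x = 1:
x = 1: LHS = -2·1² = -2; -2 ≥ 0 — FAILS

Because a single integer refutes it, the statement is false.

Answer: False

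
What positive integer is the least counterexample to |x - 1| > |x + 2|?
Testing positive integers:
x = 1: LHS = |1 - 1| = |0| = 0, RHS = |1 + 2| = |3| = 3; 0 > 3 — FAILS  ← smallest positive counterexample

Answer: x = 1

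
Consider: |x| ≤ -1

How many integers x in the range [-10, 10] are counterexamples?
Counterexamples in [-10, 10]: {-10, -9, -8, -7, -6, -5, -4, -3, -2, -1, 0, 1, 2, 3, 4, 5, 6, 7, 8, 9, 10}.

Counting them gives 21 values.

Answer: 21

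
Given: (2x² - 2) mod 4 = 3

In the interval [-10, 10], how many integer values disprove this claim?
Counterexamples in [-10, 10]: {-10, -9, -8, -7, -6, -5, -4, -3, -2, -1, 0, 1, 2, 3, 4, 5, 6, 7, 8, 9, 10}.

Counting them gives 21 values.

Answer: 21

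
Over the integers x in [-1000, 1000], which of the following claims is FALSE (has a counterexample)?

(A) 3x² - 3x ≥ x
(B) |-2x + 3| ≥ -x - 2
(A) x = 1: LHS = 3·1² - 3·1 = 0; 0 ≥ 1 — FAILS

(B) Over all integers in [-1000, 1000], LHS − RHS is smallest at x = 1, where it equals 4:
x = 1: LHS = |-2·1 + 3| = |1| = 1, RHS = -1 - 2 = -3; 1 ≥ -3 — holds
At the ends of the range:
x = -1000: LHS = |-2·(-1000) + 3| = |2003| = 2003, RHS = -(-1000) - 2 = 998; 2003 ≥ 998 — holds
x = 1000: LHS = |-2·1000 + 3| = |-1997| = 1997, RHS = -1000 - 2 = -1002; 1997 ≥ -1002 — holds
Hence LHS − RHS is never negative, i.e. LHS ≥ RHS throughout, so the relation holds for every integer in [-1000, 1000].

Only (A) has a counterexample.

Answer: A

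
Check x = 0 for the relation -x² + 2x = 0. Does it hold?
x = 0: LHS = -0² + 2·0 = 0; 0 = 0 — holds

The relation is satisfied at x = 0.

Answer: Yes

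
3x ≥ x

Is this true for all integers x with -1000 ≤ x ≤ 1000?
The claim fails at x = -1:
x = -1: LHS = 3·(-1) = -3; -3 ≥ -1 — FAILS

Because a single integer refutes it, the statement is false.

Answer: False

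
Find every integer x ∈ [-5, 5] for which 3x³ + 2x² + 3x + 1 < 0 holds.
Holds for: {-5, -4, -3, -2, -1}
Fails for: {0, 1, 2, 3, 4, 5}

Answer: {-5, -4, -3, -2, -1}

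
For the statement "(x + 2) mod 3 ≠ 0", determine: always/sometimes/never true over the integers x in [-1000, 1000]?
Holds at x = 0: LHS = (0 + 2) mod 3 = 2 mod 3 = 2; 2 ≠ 0 — holds
Fails at x = 1: LHS = (1 + 2) mod 3 = 3 mod 3 = 0; 0 ≠ 0 — FAILS
It is satisfied by some integers in the range but not all.

Answer: Sometimes true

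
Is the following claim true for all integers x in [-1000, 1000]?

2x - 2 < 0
The claim fails at x = 1:
x = 1: LHS = 2·1 - 2 = 0; 0 < 0 — FAILS

Because a single integer refutes it, the statement is false.

Answer: False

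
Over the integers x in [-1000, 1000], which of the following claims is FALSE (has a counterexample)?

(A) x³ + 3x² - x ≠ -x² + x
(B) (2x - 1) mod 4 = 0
(A) x = 0: LHS = 0³ + 3·0² - 0 = 0, RHS = -0² + 0 = 0; 0 ≠ 0 — FAILS
(B) x = 0: LHS = (2·0 - 1) mod 4 = (-1) mod 4 = 3; 3 = 0 — FAILS

Answer: Both A and B are false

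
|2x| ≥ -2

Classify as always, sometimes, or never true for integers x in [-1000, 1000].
An absolute value is never negative, so the left side is ≥ 0 for every x, while the right side is -2. Tightest case in [-1000, 1000] is x = 0:
x = 0: LHS = |2·0| = |0| = 0; 0 ≥ -2 — holds
Hence LHS − RHS is never negative, i.e. LHS ≥ RHS throughout, so the relation holds for every integer in [-1000, 1000].

No counterexample exists.

Answer: Always true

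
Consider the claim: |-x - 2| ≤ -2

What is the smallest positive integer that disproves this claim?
Testing positive integers:
x = 1: LHS = |-1 - 2| = |-3| = 3; 3 ≤ -2 — FAILS  ← smallest positive counterexample

Answer: x = 1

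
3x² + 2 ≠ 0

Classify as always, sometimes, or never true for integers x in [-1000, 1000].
Over all integers in [-1000, 1000], LHS − RHS is always positive; it is smallest at x = 0, where it equals 2:
x = 0: LHS = 3·0² + 2 = 2; 2 ≠ 0 — holds
At the ends of the range:
x = -1000: LHS = 3·(-1000)² + 2 = 3000002; 3000002 ≠ 0 — holds
x = 1000: LHS = 3·1000² + 2 = 3000002; 3000002 ≠ 0 — holds
Hence LHS − RHS is never 0, i.e. the two sides are never equal, so the relation holds for every integer in [-1000, 1000].

No counterexample exists.

Answer: Always true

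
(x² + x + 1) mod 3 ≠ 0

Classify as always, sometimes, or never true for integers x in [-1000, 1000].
Holds at x = 0: LHS = (0² + 0 + 1) mod 3 = 1 mod 3 = 1; 1 ≠ 0 — holds
Fails at x = 1: LHS = (1² + 1 + 1) mod 3 = 3 mod 3 = 0; 0 ≠ 0 — FAILS
It is satisfied by some integers in the range but not all.

Answer: Sometimes true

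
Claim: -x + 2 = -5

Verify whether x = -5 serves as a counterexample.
Substitute x = -5 into the relation:
x = -5: LHS = -(-5) + 2 = 7; 7 = -5 — FAILS

Since the claim fails at x = -5, this value is a counterexample.

Answer: Yes, x = -5 is a counterexample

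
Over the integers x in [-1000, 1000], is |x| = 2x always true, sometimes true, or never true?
Holds at x = 0: LHS = |0| = 0, RHS = 2·0 = 0; 0 = 0 — holds
Fails at x = 1: LHS = |1| = 1, RHS = 2·1 = 2; 1 = 2 — FAILS
It is satisfied by some integers in the range but not all.

Answer: Sometimes true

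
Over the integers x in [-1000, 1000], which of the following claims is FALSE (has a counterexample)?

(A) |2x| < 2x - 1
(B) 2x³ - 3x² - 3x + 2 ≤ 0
(A) x = 0: LHS = |2·0| = |0| = 0, RHS = 2·0 - 1 = -1; 0 < -1 — FAILS
(B) x = 0: LHS = 2·0³ - 3·0² - 3·0 + 2 = 2; 2 ≤ 0 — FAILS

Answer: Both A and B are false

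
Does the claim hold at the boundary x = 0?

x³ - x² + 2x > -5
x = 0: LHS = 0³ - 0² + 2·0 = 0; 0 > -5 — holds

The relation is satisfied at x = 0.

Answer: Yes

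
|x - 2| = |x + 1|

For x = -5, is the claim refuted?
Substitute x = -5 into the relation:
x = -5: LHS = |(-5) - 2| = |-7| = 7, RHS = |(-5) + 1| = |-4| = 4; 7 = 4 — FAILS

Since the claim fails at x = -5, this value is a counterexample.

Answer: Yes, x = -5 is a counterexample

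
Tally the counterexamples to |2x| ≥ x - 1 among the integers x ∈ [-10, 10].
Over all integers in [-10, 10], LHS − RHS is smallest at x = 0, where it equals 1:
x = 0: LHS = |2·0| = |0| = 0, RHS = 0 - 1 = -1; 0 ≥ -1 — holds
At the ends of the range:
x = -10: LHS = |2·(-10)| = |-20| = 20, RHS = (-10) - 1 = -11; 20 ≥ -11 — holds
x = 10: LHS = |2·10| = |20| = 20, RHS = 10 - 1 = 9; 20 ≥ 9 — holds
Hence LHS − RHS is never negative, i.e. LHS ≥ RHS throughout, so the relation holds for every integer in [-10, 10].

No counterexample appears in that range.

Answer: 0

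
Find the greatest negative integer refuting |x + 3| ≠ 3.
Testing negative integers from -1 downward:
x = -1: LHS = |(-1) + 3| = |2| = 2; 2 ≠ 3 — holds
x = -2: LHS = |(-2) + 3| = |1| = 1; 1 ≠ 3 — holds
x = -3: LHS = |(-3) + 3| = |0| = 0; 0 ≠ 3 — holds
x = -4: LHS = |(-4) + 3| = |-1| = 1; 1 ≠ 3 — holds
x = -5: LHS = |(-5) + 3| = |-2| = 2; 2 ≠ 3 — holds
x = -6: LHS = |(-6) + 3| = |-3| = 3; 3 ≠ 3 — FAILS  ← closest negative counterexample to 0

Answer: x = -6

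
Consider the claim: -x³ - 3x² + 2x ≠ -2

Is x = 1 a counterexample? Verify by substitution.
Substitute x = 1 into the relation:
x = 1: LHS = -1³ - 3·1² + 2·1 = -2; -2 ≠ -2 — FAILS

Since the claim fails at x = 1, this value is a counterexample.

Answer: Yes, x = 1 is a counterexample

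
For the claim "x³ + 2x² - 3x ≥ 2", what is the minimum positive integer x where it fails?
Testing positive integers:
x = 1: LHS = 1³ + 2·1² - 3·1 = 0; 0 ≥ 2 — FAILS  ← smallest positive counterexample

Answer: x = 1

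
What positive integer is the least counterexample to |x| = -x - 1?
Testing positive integers:
x = 1: LHS = |1| = 1, RHS = -1 - 1 = -2; 1 = -2 — FAILS  ← smallest positive counterexample

Answer: x = 1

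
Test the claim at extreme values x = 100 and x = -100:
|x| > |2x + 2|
x = 100: LHS = |100| = 100, RHS = |2·100 + 2| = |202| = 202; 100 > 202 — FAILS
x = -100: LHS = |-100| = 100, RHS = |2·(-100) + 2| = |-198| = 198; 100 > 198 — FAILS

Answer: No, fails for both x = 100 and x = -100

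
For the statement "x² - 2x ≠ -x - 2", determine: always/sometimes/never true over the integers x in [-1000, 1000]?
Over all integers in [-1000, 1000], LHS − RHS is always positive; it is smallest at x = 0, where it equals 2:
x = 0: LHS = 0² - 2·0 = 0, RHS = -0 - 2 = -2; 0 ≠ -2 — holds
At the ends of the range:
x = -1000: LHS = (-1000)² - 2·(-1000) = 1002000, RHS = -(-1000) - 2 = 998; 1002000 ≠ 998 — holds
x = 1000: LHS = 1000² - 2·1000 = 998000, RHS = -1000 - 2 = -1002; 998000 ≠ -1002 — holds
Hence LHS − RHS is never 0, i.e. the two sides are never equal, so the relation holds for every integer in [-1000, 1000].

No counterexample exists.

Answer: Always true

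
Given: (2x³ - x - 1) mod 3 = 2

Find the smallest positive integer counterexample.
Testing positive integers:
x = 1: LHS = (2·1³ - 1 - 1) mod 3 = 0 mod 3 = 0; 0 = 2 — FAILS  ← smallest positive counterexample

Answer: x = 1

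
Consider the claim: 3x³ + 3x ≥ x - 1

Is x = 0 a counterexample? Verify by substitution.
Substitute x = 0 into the relation:
x = 0: LHS = 3·0³ + 3·0 = 0, RHS = 0 - 1 = -1; 0 ≥ -1 — holds

The claim holds here, so x = 0 is not a counterexample. (A counterexample exists elsewhere, e.g. x = -1.)

Answer: No, x = 0 is not a counterexample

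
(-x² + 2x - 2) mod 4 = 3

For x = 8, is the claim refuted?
Substitute x = 8 into the relation:
x = 8: LHS = (-8² + 2·8 - 2) mod 4 = (-50) mod 4 = 2; 2 = 3 — FAILS

Since the claim fails at x = 8, this value is a counterexample.

Answer: Yes, x = 8 is a counterexample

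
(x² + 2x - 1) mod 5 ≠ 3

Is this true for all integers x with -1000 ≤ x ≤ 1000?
The claim fails at x = -1:
x = -1: LHS = ((-1)² + 2·(-1) - 1) mod 5 = (-2) mod 5 = 3; 3 ≠ 3 — FAILS

Because a single integer refutes it, the statement is false.

Answer: False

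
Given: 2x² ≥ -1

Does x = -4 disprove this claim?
Substitute x = -4 into the relation:
x = -4: LHS = 2·(-4)² = 32; 32 ≥ -1 — holds

The relation holds at x = -4, so it is not a counterexample.

Answer: No, x = -4 is not a counterexample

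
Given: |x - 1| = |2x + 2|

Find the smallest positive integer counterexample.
Testing positive integers:
x = 1: LHS = |1 - 1| = |0| = 0, RHS = |2·1 + 2| = |4| = 4; 0 = 4 — FAILS  ← smallest positive counterexample

Answer: x = 1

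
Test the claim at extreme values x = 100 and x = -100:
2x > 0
x = 100: LHS = 2·100 = 200; 200 > 0 — holds
x = -100: LHS = 2·(-100) = -200; -200 > 0 — FAILS

Answer: Partially: holds for x = 100, fails for x = -100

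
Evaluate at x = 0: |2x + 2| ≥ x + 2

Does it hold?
x = 0: LHS = |2·0 + 2| = |2| = 2, RHS = 0 + 2 = 2; 2 ≥ 2 — holds

The relation is satisfied at x = 0.

Answer: Yes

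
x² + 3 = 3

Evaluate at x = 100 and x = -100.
x = 100: LHS = 100² + 3 = 10003; 10003 = 3 — FAILS
x = -100: LHS = (-100)² + 3 = 10003; 10003 = 3 — FAILS

Answer: No, fails for both x = 100 and x = -100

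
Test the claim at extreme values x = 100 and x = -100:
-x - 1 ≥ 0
x = 100: LHS = -100 - 1 = -101; -101 ≥ 0 — FAILS
x = -100: LHS = -(-100) - 1 = 99; 99 ≥ 0 — holds

Answer: Partially: fails for x = 100, holds for x = -100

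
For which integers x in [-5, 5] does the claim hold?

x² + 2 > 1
Over all integers in [-5, 5], LHS − RHS is smallest at x = 0, where it equals 1:
x = 0: LHS = 0² + 2 = 2; 2 > 1 — holds
At the ends of the range:
x = -5: LHS = (-5)² + 2 = 27; 27 > 1 — holds
x = 5: LHS = 5² + 2 = 27; 27 > 1 — holds
Hence LHS − RHS is never zero or negative, i.e. LHS > RHS throughout, so the relation holds for every integer in [-5, 5].

Answer: All integers in [-5, 5]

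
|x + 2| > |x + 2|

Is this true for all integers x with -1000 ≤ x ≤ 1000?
The claim fails at x = 0:
x = 0: LHS = |0 + 2| = |2| = 2, RHS = |0 + 2| = |2| = 2; 2 > 2 — FAILS

Because a single integer refutes it, the statement is false.

Answer: False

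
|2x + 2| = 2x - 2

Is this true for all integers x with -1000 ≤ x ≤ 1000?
The claim fails at x = 0:
x = 0: LHS = |2·0 + 2| = |2| = 2, RHS = 2·0 - 2 = -2; 2 = -2 — FAILS

Because a single integer refutes it, the statement is false.

Answer: False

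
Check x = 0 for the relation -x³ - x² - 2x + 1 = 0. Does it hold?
x = 0: LHS = -0³ - 0² - 2·0 + 1 = 1; 1 = 0 — FAILS

The relation fails at x = 0, so x = 0 is a counterexample.

Answer: No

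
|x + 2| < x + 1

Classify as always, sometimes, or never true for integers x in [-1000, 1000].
Over all integers in [-1000, 1000], LHS − RHS is smallest at x = 0, where it equals 1:
x = 0: LHS = |0 + 2| = |2| = 2, RHS = 0 + 1 = 1; 2 < 1 — FAILS
At the ends of the range:
x = -1000: LHS = |(-1000) + 2| = |-998| = 998, RHS = (-1000) + 1 = -999; 998 < -999 — FAILS
x = 1000: LHS = |1000 + 2| = |1002| = 1002, RHS = 1000 + 1 = 1001; 1002 < 1001 — FAILS
Hence LHS − RHS is never negative, i.e. LHS ≥ RHS throughout, so the claimed relation (<) fails for every integer in [-1000, 1000].

No integer in the range satisfies it.

Answer: Never true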